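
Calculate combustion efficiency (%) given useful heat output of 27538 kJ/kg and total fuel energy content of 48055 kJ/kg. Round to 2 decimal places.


Efficiency = (Q_useful / Q_fuel) * 100
Efficiency = (27538 / 48055) * 100
Efficiency = 0.5731 * 100 = 57.31%


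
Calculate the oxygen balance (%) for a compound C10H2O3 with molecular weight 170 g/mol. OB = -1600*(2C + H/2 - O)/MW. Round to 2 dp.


OB = -1600 * (2C + H/2 - O) / MW
Inner = 2*10 + 2/2 - 3 = 18.00
OB = -1600 * 18.00 / 170 = -169.41%


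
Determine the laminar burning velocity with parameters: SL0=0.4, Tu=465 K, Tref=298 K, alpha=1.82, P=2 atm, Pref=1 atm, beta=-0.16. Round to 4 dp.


SL = SL0 * (Tu/Tref)^alpha * (P/Pref)^beta
T ratio = 465/298 = 1.56040268
(T ratio)^alpha = 1.56040268^1.82 = 2.247454
(P/Pref)^beta = 2^(-0.16) = 0.895025
SL = 0.4 * 2.247454 * 0.895025 = 0.8046 m/s


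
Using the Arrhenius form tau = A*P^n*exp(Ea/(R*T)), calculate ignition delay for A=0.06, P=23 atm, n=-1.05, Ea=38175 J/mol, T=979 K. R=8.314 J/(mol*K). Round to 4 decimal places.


tau = A * P^n * exp(Ea/(R*T))
P^n = 23^(-1.05) = 0.03716942
Ea/(R*T) = 38175/(8.314*979) = 4.690146
exp(Ea/(R*T)) = 108.869040
tau = 0.06 * 0.03716942 * 108.869040 = 0.2428 ms


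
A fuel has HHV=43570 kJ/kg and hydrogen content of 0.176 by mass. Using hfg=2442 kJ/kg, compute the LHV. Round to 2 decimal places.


LHV = HHV - hfg * 9 * H
Water correction = 2442 * 9 * 0.176 = 3868.128 kJ/kg
LHV = 43570 - 3868.128 = 39701.87 kJ/kg


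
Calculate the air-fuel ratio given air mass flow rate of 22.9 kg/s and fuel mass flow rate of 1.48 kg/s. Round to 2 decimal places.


AFR = m_air / m_fuel
AFR = 22.9 / 1.48 = 15.47


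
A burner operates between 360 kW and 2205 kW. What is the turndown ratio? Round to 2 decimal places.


TDR = Q_max / Q_min
TDR = 2205 / 360 = 6.13


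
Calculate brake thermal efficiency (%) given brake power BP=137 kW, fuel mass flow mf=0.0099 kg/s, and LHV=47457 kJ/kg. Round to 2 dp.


eta_BTE = (BP / (mf * LHV)) * 100
Denominator = 0.0099 * 47457 = 469.8243 kW
eta_BTE = (137 / 469.8243) * 100 = 29.16%


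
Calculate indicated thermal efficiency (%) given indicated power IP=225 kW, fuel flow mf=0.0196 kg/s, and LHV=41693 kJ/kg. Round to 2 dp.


eta_ith = (IP / (mf * LHV)) * 100
Denominator = 0.0196 * 41693 = 817.1828 kW
eta_ith = (225 / 817.1828) * 100 = 27.53%


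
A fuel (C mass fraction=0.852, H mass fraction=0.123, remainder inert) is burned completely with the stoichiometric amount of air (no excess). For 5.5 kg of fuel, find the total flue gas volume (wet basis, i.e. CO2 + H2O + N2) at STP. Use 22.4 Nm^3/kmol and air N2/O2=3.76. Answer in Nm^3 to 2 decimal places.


Per kg fuel: CO2 = (C/12 kmol)*22.4 = (0.852/12)*22.4 = 1.59040 Nm^3
Per kg fuel: H2O = (H/2 kmol)*22.4 = (0.123/2)*22.4 = 1.37760 Nm^3
O2 needed per kg fuel = C/12 + H/4 = 0.852/12 + 0.123/4 = 0.10175000 kmol
Per kg fuel: N2 = O2*3.76*22.4 = 0.10175000*3.76*22.4 = 8.56979 Nm^3
Total per kg = 1.59040 + 1.37760 + 8.56979 = 11.53779 Nm^3
Total = 11.53779 * 5.5 = 63.46 Nm^3


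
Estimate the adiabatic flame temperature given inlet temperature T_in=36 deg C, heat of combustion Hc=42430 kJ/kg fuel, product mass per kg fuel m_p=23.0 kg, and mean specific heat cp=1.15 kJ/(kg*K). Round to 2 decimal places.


T_ad = T_in + Hc / (m_p * cp)
Denominator = 23.0 * 1.15 = 26.4500
Temperature rise = 42430 / 26.4500 = 1604.16 K
T_ad = 36 + 1604.16 = 1640.16 deg C


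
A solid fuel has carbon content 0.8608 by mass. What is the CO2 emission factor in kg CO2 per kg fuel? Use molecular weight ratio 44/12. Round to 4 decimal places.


EF = C_frac * (M_CO2 / M_C)
EF = 0.8608 * (44/12)
EF = 0.8608 * 3.666667 = 3.1563 kg_CO2/kg_fuel


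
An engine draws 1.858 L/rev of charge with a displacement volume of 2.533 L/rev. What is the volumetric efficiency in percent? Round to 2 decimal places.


eta_v = (V_actual / V_disp) * 100
Ratio = 1.858 / 2.533 = 0.7335
eta_v = 0.7335 * 100 = 73.35%


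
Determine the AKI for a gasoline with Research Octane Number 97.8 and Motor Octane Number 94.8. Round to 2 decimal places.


AKI = (RON + MON) / 2
AKI = (97.8 + 94.8) / 2
AKI = 192.6 / 2 = 96.30


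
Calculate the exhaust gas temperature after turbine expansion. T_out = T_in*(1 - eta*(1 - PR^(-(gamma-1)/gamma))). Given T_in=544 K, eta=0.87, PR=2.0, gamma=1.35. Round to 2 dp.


T_out = T_in * (1 - eta * (1 - PR^(-(gamma-1)/gamma)))
Exponent = -(1.35-1)/1.35 = -0.25925926
PR^exp = 2.0^(-0.25925926) = 0.83551680
Factor = 1 - 0.87*(1 - 0.83551680) = 0.85689962
T_out = 544 * 0.85689962 = 466.15 K


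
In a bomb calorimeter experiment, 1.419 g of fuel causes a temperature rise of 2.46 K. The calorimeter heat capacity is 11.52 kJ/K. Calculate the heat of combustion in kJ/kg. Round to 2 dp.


Hc = C_cal * delta_T / m_fuel
Q_released = 11.52 * 2.46 = 28.3392 kJ
m_fuel = 1.419 g = 1.419/1000 kg = 0.001419 kg
Hc = 28.3392 / 0.001419 = 19971.25 kJ/kg


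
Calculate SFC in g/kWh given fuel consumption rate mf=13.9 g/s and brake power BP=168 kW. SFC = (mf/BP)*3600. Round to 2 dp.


SFC = (mf / BP) * 3600
Rate = 13.9 / 168 = 0.082738 g/(s*kW)
SFC = 0.082738 * 3600 = 297.86 g/kWh


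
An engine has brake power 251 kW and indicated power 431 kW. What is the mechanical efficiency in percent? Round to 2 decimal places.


eta_mech = (BP / IP) * 100
Ratio = 251 / 431 = 0.5824
eta_mech = 0.5824 * 100 = 58.24%


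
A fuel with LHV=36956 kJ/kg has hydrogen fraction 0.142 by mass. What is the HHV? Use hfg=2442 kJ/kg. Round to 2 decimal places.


HHV = LHV + hfg * 9 * H
Water addition = 2442 * 9 * 0.142 = 3120.876 kJ/kg
HHV = 36956 + 3120.876 = 40076.88 kJ/kg


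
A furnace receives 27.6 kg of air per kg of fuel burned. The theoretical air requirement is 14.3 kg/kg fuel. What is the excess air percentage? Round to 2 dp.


Excess air = actual - stoichiometric = 27.6 - 14.3 = 13.30 kg/kg fuel
Excess air % = (excess / stoich) * 100 = (13.30 / 14.3) * 100 = 93.01%


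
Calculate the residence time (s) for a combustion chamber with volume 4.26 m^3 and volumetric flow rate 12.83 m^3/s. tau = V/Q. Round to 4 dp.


tau = V / Q_flow
tau = 4.26 / 12.83 = 0.3320 s


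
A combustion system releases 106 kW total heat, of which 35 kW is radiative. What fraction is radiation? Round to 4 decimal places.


f_rad = Q_rad / Q_total
f_rad = 35 / 106 = 0.3302


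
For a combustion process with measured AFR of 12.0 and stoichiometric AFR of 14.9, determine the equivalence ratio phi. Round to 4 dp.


phi = AFR_stoich / AFR_actual
phi = 14.9 / 12.0 = 1.2417


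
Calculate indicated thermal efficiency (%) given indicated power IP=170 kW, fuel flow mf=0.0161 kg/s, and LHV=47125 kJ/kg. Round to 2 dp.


eta_ith = (IP / (mf * LHV)) * 100
Denominator = 0.0161 * 47125 = 758.7125 kW
eta_ith = (170 / 758.7125) * 100 = 22.41%


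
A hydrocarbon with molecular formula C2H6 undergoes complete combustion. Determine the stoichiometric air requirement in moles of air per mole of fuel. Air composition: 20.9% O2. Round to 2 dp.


Balanced combustion: C2H6 + 3.5 O2 -> 2 CO2 + 3 H2O
O2 needed = C + H/4 = 2 + 6/4 = 3.50 moles
Air moles = O2 / 0.209 = 3.50 / 0.209 = 16.75 moles air


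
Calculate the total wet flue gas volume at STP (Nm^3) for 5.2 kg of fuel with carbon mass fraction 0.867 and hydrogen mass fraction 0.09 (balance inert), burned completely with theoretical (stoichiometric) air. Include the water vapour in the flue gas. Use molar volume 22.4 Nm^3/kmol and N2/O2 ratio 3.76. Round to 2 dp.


Per kg fuel: CO2 = (C/12 kmol)*22.4 = (0.867/12)*22.4 = 1.61840 Nm^3
Per kg fuel: H2O = (H/2 kmol)*22.4 = (0.09/2)*22.4 = 1.00800 Nm^3
O2 needed per kg fuel = C/12 + H/4 = 0.867/12 + 0.09/4 = 0.09475000 kmol
Per kg fuel: N2 = O2*3.76*22.4 = 0.09475000*3.76*22.4 = 7.98022 Nm^3
Total per kg = 1.61840 + 1.00800 + 7.98022 = 10.60662 Nm^3
Total = 10.60662 * 5.2 = 55.15 Nm^3


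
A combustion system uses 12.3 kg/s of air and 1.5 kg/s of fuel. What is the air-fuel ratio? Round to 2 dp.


AFR = m_air / m_fuel
AFR = 12.3 / 1.5 = 8.20


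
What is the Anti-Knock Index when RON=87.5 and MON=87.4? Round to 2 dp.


AKI = (RON + MON) / 2
AKI = (87.5 + 87.4) / 2
AKI = 174.9 / 2 = 87.45


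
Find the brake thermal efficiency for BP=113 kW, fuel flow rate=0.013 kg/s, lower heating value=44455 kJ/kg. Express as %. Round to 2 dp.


eta_BTE = (BP / (mf * LHV)) * 100
Denominator = 0.013 * 44455 = 577.9150 kW
eta_BTE = (113 / 577.9150) * 100 = 19.55%


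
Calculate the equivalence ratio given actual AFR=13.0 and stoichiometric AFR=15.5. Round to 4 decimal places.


phi = AFR_stoich / AFR_actual
phi = 15.5 / 13.0 = 1.1923


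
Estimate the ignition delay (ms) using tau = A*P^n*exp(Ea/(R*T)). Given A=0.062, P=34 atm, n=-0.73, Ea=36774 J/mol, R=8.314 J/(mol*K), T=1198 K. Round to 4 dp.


tau = A * P^n * exp(Ea/(R*T))
P^n = 34^(-0.73) = 0.07621148
Ea/(R*T) = 36774/(8.314*1198) = 3.692105
exp(Ea/(R*T)) = 40.129227
tau = 0.062 * 0.07621148 * 40.129227 = 0.1896 ms


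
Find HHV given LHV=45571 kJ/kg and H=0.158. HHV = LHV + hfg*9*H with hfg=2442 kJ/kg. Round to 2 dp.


HHV = LHV + hfg * 9 * H
Water addition = 2442 * 9 * 0.158 = 3472.524 kJ/kg
HHV = 45571 + 3472.524 = 49043.52 kJ/kg


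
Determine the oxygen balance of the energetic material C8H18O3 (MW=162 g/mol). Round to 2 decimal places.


OB = -1600 * (2C + H/2 - O) / MW
Inner = 2*8 + 18/2 - 3 = 22.00
OB = -1600 * 22.00 / 162 = -217.28%


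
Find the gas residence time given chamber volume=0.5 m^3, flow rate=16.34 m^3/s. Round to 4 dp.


tau = V / Q_flow
tau = 0.5 / 16.34 = 0.0306 s


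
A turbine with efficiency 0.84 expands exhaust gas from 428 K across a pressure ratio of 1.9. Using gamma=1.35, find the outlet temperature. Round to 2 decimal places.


T_out = T_in * (1 - eta * (1 - PR^(-(gamma-1)/gamma)))
Exponent = -(1.35-1)/1.35 = -0.25925926
PR^exp = 1.9^(-0.25925926) = 0.84670193
Factor = 1 - 0.84*(1 - 0.84670193) = 0.87122962
T_out = 428 * 0.87122962 = 372.89 K


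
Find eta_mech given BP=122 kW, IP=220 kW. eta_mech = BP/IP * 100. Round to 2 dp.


eta_mech = (BP / IP) * 100
Ratio = 122 / 220 = 0.5545
eta_mech = 0.5545 * 100 = 55.45%


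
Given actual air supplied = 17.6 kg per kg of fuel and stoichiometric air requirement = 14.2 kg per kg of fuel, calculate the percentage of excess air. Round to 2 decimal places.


Excess air = actual - stoichiometric = 17.6 - 14.2 = 3.40 kg/kg fuel
Excess air % = (excess / stoich) * 100 = (3.40 / 14.2) * 100 = 23.94%


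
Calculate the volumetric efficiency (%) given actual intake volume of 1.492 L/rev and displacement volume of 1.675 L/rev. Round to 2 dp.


eta_v = (V_actual / V_disp) * 100
Ratio = 1.492 / 1.675 = 0.8907
eta_v = 0.8907 * 100 = 89.07%


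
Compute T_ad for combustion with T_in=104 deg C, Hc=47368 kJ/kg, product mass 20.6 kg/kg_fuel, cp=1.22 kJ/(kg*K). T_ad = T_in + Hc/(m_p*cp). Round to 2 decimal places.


T_ad = T_in + Hc / (m_p * cp)
Denominator = 20.6 * 1.22 = 25.1320
Temperature rise = 47368 / 25.1320 = 1884.77 K
T_ad = 104 + 1884.77 = 1988.77 deg C


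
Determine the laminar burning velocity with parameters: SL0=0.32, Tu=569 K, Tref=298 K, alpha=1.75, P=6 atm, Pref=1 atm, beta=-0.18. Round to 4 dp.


SL = SL0 * (Tu/Tref)^alpha * (P/Pref)^beta
T ratio = 569/298 = 1.90939597
(T ratio)^alpha = 1.90939597^1.75 = 3.101473
(P/Pref)^beta = 6^(-0.18) = 0.724324
SL = 0.32 * 3.101473 * 0.724324 = 0.7189 m/s


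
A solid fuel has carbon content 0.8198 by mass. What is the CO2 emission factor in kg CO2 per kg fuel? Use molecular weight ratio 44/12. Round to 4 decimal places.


EF = C_frac * (M_CO2 / M_C)
EF = 0.8198 * (44/12)
EF = 0.8198 * 3.666667 = 3.0059 kg_CO2/kg_fuel


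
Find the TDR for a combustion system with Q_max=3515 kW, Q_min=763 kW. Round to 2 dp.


TDR = Q_max / Q_min
TDR = 3515 / 763 = 4.61


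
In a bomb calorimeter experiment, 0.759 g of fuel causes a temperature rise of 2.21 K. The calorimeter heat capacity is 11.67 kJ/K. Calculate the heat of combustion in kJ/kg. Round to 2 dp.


Hc = C_cal * delta_T / m_fuel
Q_released = 11.67 * 2.21 = 25.7907 kJ
m_fuel = 0.759 g = 0.759/1000 kg = 0.000759 kg
Hc = 25.7907 / 0.000759 = 33979.84 kJ/kg


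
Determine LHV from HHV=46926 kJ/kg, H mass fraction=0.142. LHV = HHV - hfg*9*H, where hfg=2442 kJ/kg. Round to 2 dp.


LHV = HHV - hfg * 9 * H
Water correction = 2442 * 9 * 0.142 = 3120.876 kJ/kg
LHV = 46926 - 3120.876 = 43805.12 kJ/kg


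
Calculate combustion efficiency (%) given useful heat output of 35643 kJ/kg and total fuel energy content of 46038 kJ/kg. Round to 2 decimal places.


Efficiency = (Q_useful / Q_fuel) * 100
Efficiency = (35643 / 46038) * 100
Efficiency = 0.7742 * 100 = 77.42%


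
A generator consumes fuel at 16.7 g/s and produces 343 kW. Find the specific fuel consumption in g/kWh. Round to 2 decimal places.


SFC = (mf / BP) * 3600
Rate = 16.7 / 343 = 0.048688 g/(s*kW)
SFC = 0.048688 * 3600 = 175.28 g/kWh


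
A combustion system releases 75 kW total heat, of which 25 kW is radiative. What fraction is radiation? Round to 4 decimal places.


f_rad = Q_rad / Q_total
f_rad = 25 / 75 = 0.3333


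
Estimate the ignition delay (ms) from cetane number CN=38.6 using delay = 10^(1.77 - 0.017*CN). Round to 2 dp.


delay = 10^(1.77 - 0.017*CN)
Exponent = 1.77 - 0.017*38.6 = 1.1138
delay = 10^1.1138 = 13.00 ms


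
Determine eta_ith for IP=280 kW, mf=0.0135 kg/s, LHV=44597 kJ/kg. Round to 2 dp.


eta_ith = (IP / (mf * LHV)) * 100
Denominator = 0.0135 * 44597 = 602.0595 kW
eta_ith = (280 / 602.0595) * 100 = 46.51%


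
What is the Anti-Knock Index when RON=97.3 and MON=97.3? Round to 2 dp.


AKI = (RON + MON) / 2
AKI = (97.3 + 97.3) / 2
AKI = 194.6 / 2 = 97.30


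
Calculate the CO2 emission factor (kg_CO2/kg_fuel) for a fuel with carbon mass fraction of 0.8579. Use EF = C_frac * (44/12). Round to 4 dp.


EF = C_frac * (M_CO2 / M_C)
EF = 0.8579 * (44/12)
EF = 0.8579 * 3.666667 = 3.1456 kg_CO2/kg_fuel


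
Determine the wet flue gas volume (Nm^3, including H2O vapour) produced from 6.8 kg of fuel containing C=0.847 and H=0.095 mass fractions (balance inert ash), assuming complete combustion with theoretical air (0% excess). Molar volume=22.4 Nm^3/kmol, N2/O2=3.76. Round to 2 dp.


Per kg fuel: CO2 = (C/12 kmol)*22.4 = (0.847/12)*22.4 = 1.58107 Nm^3
Per kg fuel: H2O = (H/2 kmol)*22.4 = (0.095/2)*22.4 = 1.06400 Nm^3
O2 needed per kg fuel = C/12 + H/4 = 0.847/12 + 0.095/4 = 0.09433333 kmol
Per kg fuel: N2 = O2*3.76*22.4 = 0.09433333*3.76*22.4 = 7.94513 Nm^3
Total per kg = 1.58107 + 1.06400 + 7.94513 = 10.59020 Nm^3
Total = 10.59020 * 6.8 = 72.01 Nm^3


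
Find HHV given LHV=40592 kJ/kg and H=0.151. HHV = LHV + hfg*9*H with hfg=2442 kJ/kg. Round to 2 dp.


HHV = LHV + hfg * 9 * H
Water addition = 2442 * 9 * 0.151 = 3318.678 kJ/kg
HHV = 40592 + 3318.678 = 43910.68 kJ/kg


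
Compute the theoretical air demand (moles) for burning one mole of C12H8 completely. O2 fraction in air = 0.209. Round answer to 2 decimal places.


Balanced combustion: C12H8 + 14 O2 -> 12 CO2 + 4 H2O
O2 needed = C + H/4 = 12 + 8/4 = 14.00 moles
Air moles = O2 / 0.209 = 14.00 / 0.209 = 66.99 moles air


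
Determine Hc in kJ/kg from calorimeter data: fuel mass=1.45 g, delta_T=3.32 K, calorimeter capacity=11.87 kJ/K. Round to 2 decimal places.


Hc = C_cal * delta_T / m_fuel
Q_released = 11.87 * 3.32 = 39.4084 kJ
m_fuel = 1.45 g = 1.45/1000 kg = 0.001450 kg
Hc = 39.4084 / 0.001450 = 27178.21 kJ/kg


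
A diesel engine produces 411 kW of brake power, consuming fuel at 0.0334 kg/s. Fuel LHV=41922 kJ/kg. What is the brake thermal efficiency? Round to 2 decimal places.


eta_BTE = (BP / (mf * LHV)) * 100
Denominator = 0.0334 * 41922 = 1400.1948 kW
eta_BTE = (411 / 1400.1948) * 100 = 29.35%


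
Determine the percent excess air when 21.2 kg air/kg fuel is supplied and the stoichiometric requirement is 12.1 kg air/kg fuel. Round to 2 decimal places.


Excess air = actual - stoichiometric = 21.2 - 12.1 = 9.10 kg/kg fuel
Excess air % = (excess / stoich) * 100 = (9.10 / 12.1) * 100 = 75.21%


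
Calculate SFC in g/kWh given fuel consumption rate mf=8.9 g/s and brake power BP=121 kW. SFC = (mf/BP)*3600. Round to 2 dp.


SFC = (mf / BP) * 3600
Rate = 8.9 / 121 = 0.073554 g/(s*kW)
SFC = 0.073554 * 3600 = 264.79 g/kWh


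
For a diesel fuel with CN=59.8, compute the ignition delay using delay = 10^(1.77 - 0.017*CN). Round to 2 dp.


delay = 10^(1.77 - 0.017*CN)
Exponent = 1.77 - 0.017*59.8 = 0.7534
delay = 10^0.7534 = 5.67 ms


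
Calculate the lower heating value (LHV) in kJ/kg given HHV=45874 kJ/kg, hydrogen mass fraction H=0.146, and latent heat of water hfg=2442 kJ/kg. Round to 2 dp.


LHV = HHV - hfg * 9 * H
Water correction = 2442 * 9 * 0.146 = 3208.788 kJ/kg
LHV = 45874 - 3208.788 = 42665.21 kJ/kg


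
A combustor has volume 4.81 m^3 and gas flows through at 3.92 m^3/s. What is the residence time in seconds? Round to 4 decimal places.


tau = V / Q_flow
tau = 4.81 / 3.92 = 1.2270 s


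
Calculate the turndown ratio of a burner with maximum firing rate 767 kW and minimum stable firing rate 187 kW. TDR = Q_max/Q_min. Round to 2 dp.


TDR = Q_max / Q_min
TDR = 767 / 187 = 4.10


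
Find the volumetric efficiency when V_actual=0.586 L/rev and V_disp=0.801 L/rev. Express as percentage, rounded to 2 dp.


eta_v = (V_actual / V_disp) * 100
Ratio = 0.586 / 0.801 = 0.7316
eta_v = 0.7316 * 100 = 73.16%


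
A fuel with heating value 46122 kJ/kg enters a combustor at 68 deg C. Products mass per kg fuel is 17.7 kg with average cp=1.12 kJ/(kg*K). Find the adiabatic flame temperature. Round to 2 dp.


T_ad = T_in + Hc / (m_p * cp)
Denominator = 17.7 * 1.12 = 19.8240
Temperature rise = 46122 / 19.8240 = 2326.57 K
T_ad = 68 + 2326.57 = 2394.57 deg C


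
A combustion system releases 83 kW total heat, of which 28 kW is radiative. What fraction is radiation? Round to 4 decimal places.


f_rad = Q_rad / Q_total
f_rad = 28 / 83 = 0.3373


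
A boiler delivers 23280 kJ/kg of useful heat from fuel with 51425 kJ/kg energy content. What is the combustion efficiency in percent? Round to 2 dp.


Efficiency = (Q_useful / Q_fuel) * 100
Efficiency = (23280 / 51425) * 100
Efficiency = 0.4527 * 100 = 45.27%


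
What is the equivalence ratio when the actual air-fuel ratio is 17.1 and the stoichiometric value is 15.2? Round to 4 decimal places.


phi = AFR_stoich / AFR_actual
phi = 15.2 / 17.1 = 0.8889


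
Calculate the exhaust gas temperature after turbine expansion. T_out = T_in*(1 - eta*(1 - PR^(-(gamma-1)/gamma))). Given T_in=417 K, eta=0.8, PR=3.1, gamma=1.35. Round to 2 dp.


T_out = T_in * (1 - eta * (1 - PR^(-(gamma-1)/gamma)))
Exponent = -(1.35-1)/1.35 = -0.25925926
PR^exp = 3.1^(-0.25925926) = 0.74577862
Factor = 1 - 0.8*(1 - 0.74577862) = 0.79662290
T_out = 417 * 0.79662290 = 332.19 K


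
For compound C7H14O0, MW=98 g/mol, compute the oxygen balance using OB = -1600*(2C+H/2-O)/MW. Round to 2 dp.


OB = -1600 * (2C + H/2 - O) / MW
Inner = 2*7 + 14/2 - 0 = 21.00
OB = -1600 * 21.00 / 98 = -342.86%


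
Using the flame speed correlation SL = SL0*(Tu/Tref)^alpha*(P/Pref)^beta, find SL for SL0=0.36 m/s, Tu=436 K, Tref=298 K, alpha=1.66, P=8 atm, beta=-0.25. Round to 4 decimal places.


SL = SL0 * (Tu/Tref)^alpha * (P/Pref)^beta
T ratio = 436/298 = 1.46308725
(T ratio)^alpha = 1.46308725^1.66 = 1.880826
(P/Pref)^beta = 8^(-0.25) = 0.594604
SL = 0.36 * 1.880826 * 0.594604 = 0.4026 m/s


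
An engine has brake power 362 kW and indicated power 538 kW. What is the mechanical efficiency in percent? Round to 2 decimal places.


eta_mech = (BP / IP) * 100
Ratio = 362 / 538 = 0.6729
eta_mech = 0.6729 * 100 = 67.29%


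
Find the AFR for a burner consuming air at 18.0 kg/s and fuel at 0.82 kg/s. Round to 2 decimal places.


AFR = m_air / m_fuel
AFR = 18.0 / 0.82 = 21.95


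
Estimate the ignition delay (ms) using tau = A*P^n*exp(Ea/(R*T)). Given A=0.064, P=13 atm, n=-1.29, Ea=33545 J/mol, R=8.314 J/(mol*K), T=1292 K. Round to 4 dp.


tau = A * P^n * exp(Ea/(R*T))
P^n = 13^(-1.29) = 0.03656058
Ea/(R*T) = 33545/(8.314*1292) = 3.122880
exp(Ea/(R*T)) = 22.711690
tau = 0.064 * 0.03656058 * 22.711690 = 0.0531 ms


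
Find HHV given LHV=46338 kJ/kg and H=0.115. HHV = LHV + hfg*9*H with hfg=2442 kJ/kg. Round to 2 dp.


HHV = LHV + hfg * 9 * H
Water addition = 2442 * 9 * 0.115 = 2527.470 kJ/kg
HHV = 46338 + 2527.470 = 48865.47 kJ/kg


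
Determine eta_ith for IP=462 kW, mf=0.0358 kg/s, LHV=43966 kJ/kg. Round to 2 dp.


eta_ith = (IP / (mf * LHV)) * 100
Denominator = 0.0358 * 43966 = 1573.9828 kW
eta_ith = (462 / 1573.9828) * 100 = 29.35%


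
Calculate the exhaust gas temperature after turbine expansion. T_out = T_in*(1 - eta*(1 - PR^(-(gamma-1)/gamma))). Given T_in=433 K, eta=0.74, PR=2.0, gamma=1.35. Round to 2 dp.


T_out = T_in * (1 - eta * (1 - PR^(-(gamma-1)/gamma)))
Exponent = -(1.35-1)/1.35 = -0.25925926
PR^exp = 2.0^(-0.25925926) = 0.83551680
Factor = 1 - 0.74*(1 - 0.83551680) = 0.87828243
T_out = 433 * 0.87828243 = 380.30 K


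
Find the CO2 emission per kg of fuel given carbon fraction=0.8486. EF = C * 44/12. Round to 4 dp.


EF = C_frac * (M_CO2 / M_C)
EF = 0.8486 * (44/12)
EF = 0.8486 * 3.666667 = 3.1115 kg_CO2/kg_fuel


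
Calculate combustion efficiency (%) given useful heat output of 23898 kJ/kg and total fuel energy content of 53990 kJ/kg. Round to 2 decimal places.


Efficiency = (Q_useful / Q_fuel) * 100
Efficiency = (23898 / 53990) * 100
Efficiency = 0.4426 * 100 = 44.26%


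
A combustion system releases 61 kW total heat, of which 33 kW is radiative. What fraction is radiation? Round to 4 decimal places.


f_rad = Q_rad / Q_total
f_rad = 33 / 61 = 0.5410


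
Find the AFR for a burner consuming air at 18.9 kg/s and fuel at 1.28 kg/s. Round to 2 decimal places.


AFR = m_air / m_fuel
AFR = 18.9 / 1.28 = 14.77


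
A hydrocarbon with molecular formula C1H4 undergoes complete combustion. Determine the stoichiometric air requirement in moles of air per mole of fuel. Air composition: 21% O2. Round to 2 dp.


Balanced combustion: C1H4 + 2 O2 -> 1 CO2 + 2 H2O
O2 needed = C + H/4 = 1 + 4/4 = 2.00 moles
Air moles = O2 / 0.21 = 2.00 / 0.21 = 9.52 moles air


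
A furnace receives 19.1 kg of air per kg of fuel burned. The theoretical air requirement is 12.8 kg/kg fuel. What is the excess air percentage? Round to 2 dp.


Excess air = actual - stoichiometric = 19.1 - 12.8 = 6.30 kg/kg fuel
Excess air % = (excess / stoich) * 100 = (6.30 / 12.8) * 100 = 49.22%


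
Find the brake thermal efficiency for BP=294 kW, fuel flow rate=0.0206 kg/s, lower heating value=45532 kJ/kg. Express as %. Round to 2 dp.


eta_BTE = (BP / (mf * LHV)) * 100
Denominator = 0.0206 * 45532 = 937.9592 kW
eta_BTE = (294 / 937.9592) * 100 = 31.34%


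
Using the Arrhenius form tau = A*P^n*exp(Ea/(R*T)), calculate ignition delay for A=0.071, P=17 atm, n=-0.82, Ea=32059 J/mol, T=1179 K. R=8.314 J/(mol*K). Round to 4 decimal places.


tau = A * P^n * exp(Ea/(R*T))
P^n = 17^(-0.82) = 0.09795619
Ea/(R*T) = 32059/(8.314*1179) = 3.270590
exp(Ea/(R*T)) = 26.326876
tau = 0.071 * 0.09795619 * 26.326876 = 0.1831 ms


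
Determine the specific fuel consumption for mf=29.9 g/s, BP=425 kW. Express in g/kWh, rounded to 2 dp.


SFC = (mf / BP) * 3600
Rate = 29.9 / 425 = 0.070353 g/(s*kW)
SFC = 0.070353 * 3600 = 253.27 g/kWh


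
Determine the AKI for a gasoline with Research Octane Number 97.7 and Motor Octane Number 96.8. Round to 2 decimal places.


AKI = (RON + MON) / 2
AKI = (97.7 + 96.8) / 2
AKI = 194.5 / 2 = 97.25


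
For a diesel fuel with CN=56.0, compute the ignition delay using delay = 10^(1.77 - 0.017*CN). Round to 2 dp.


delay = 10^(1.77 - 0.017*CN)
Exponent = 1.77 - 0.017*56.0 = 0.8180
delay = 10^0.8180 = 6.58 ms


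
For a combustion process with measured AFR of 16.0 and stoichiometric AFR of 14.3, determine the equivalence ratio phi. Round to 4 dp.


phi = AFR_stoich / AFR_actual
phi = 14.3 / 16.0 = 0.8938


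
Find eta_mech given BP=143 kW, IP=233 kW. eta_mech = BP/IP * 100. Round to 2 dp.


eta_mech = (BP / IP) * 100
Ratio = 143 / 233 = 0.6137
eta_mech = 0.6137 * 100 = 61.37%


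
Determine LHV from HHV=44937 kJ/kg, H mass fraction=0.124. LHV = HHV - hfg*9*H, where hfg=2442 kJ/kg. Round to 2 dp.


LHV = HHV - hfg * 9 * H
Water correction = 2442 * 9 * 0.124 = 2725.272 kJ/kg
LHV = 44937 - 2725.272 = 42211.73 kJ/kg


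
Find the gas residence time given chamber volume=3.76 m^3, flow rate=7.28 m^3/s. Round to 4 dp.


tau = V / Q_flow
tau = 3.76 / 7.28 = 0.5165 s


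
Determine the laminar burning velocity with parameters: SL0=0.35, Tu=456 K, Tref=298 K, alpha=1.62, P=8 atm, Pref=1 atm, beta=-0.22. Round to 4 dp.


SL = SL0 * (Tu/Tref)^alpha * (P/Pref)^beta
T ratio = 456/298 = 1.53020134
(T ratio)^alpha = 1.53020134^1.62 = 1.992015
(P/Pref)^beta = 8^(-0.22) = 0.632878
SL = 0.35 * 1.992015 * 0.632878 = 0.4412 m/s


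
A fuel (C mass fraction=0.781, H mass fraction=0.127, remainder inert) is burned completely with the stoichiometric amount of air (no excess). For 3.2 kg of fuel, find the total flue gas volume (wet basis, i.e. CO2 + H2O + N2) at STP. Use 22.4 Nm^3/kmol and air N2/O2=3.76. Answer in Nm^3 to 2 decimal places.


Per kg fuel: CO2 = (C/12 kmol)*22.4 = (0.781/12)*22.4 = 1.45787 Nm^3
Per kg fuel: H2O = (H/2 kmol)*22.4 = (0.127/2)*22.4 = 1.42240 Nm^3
O2 needed per kg fuel = C/12 + H/4 = 0.781/12 + 0.127/4 = 0.09683333 kmol
Per kg fuel: N2 = O2*3.76*22.4 = 0.09683333*3.76*22.4 = 8.15569 Nm^3
Total per kg = 1.45787 + 1.42240 + 8.15569 = 11.03596 Nm^3
Total = 11.03596 * 3.2 = 35.32 Nm^3


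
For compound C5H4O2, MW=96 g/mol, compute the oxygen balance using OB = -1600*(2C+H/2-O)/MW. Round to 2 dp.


OB = -1600 * (2C + H/2 - O) / MW
Inner = 2*5 + 4/2 - 2 = 10.00
OB = -1600 * 10.00 / 96 = -166.67%


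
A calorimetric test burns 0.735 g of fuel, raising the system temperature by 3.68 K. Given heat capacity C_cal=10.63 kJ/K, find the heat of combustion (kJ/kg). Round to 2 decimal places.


Hc = C_cal * delta_T / m_fuel
Q_released = 10.63 * 3.68 = 39.1184 kJ
m_fuel = 0.735 g = 0.735/1000 kg = 0.000735 kg
Hc = 39.1184 / 0.000735 = 53222.31 kJ/kg


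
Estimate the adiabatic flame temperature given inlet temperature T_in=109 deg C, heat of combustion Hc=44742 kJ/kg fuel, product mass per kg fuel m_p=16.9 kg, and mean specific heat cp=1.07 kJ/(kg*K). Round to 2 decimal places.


T_ad = T_in + Hc / (m_p * cp)
Denominator = 16.9 * 1.07 = 18.0830
Temperature rise = 44742 / 18.0830 = 2474.26 K
T_ad = 109 + 2474.26 = 2583.26 deg C


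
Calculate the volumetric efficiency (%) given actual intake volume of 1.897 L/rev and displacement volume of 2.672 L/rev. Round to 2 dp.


eta_v = (V_actual / V_disp) * 100
Ratio = 1.897 / 2.672 = 0.7100
eta_v = 0.7100 * 100 = 71.00%


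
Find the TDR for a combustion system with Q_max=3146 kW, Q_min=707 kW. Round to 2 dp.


TDR = Q_max / Q_min
TDR = 3146 / 707 = 4.45


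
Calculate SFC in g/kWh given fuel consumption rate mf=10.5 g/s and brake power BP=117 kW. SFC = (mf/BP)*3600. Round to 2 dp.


SFC = (mf / BP) * 3600
Rate = 10.5 / 117 = 0.089744 g/(s*kW)
SFC = 0.089744 * 3600 = 323.08 g/kWh


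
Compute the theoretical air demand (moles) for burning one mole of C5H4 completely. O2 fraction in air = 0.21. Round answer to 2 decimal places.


Balanced combustion: C5H4 + 6 O2 -> 5 CO2 + 2 H2O
O2 needed = C + H/4 = 5 + 4/4 = 6.00 moles
Air moles = O2 / 0.21 = 6.00 / 0.21 = 28.57 moles air


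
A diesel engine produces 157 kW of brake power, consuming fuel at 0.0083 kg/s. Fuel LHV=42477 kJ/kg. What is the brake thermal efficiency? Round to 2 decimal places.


eta_BTE = (BP / (mf * LHV)) * 100
Denominator = 0.0083 * 42477 = 352.5591 kW
eta_BTE = (157 / 352.5591) * 100 = 44.53%


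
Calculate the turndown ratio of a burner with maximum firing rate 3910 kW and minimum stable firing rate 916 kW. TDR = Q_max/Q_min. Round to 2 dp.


TDR = Q_max / Q_min
TDR = 3910 / 916 = 4.27


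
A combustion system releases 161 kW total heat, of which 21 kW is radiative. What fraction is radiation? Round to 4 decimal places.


f_rad = Q_rad / Q_total
f_rad = 21 / 161 = 0.1304


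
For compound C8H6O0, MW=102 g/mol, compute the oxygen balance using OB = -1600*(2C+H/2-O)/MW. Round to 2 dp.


OB = -1600 * (2C + H/2 - O) / MW
Inner = 2*8 + 6/2 - 0 = 19.00
OB = -1600 * 19.00 / 102 = -298.04%


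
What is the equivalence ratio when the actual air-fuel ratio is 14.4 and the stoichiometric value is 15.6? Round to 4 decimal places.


phi = AFR_stoich / AFR_actual
phi = 15.6 / 14.4 = 1.0833


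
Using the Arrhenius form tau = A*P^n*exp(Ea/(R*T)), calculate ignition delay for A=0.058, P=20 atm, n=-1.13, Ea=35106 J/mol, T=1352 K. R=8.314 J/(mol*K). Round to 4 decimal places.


tau = A * P^n * exp(Ea/(R*T))
P^n = 20^(-1.13) = 0.03387163
Ea/(R*T) = 35106/(8.314*1352) = 3.123163
exp(Ea/(R*T)) = 22.718121
tau = 0.058 * 0.03387163 * 22.718121 = 0.0446 ms


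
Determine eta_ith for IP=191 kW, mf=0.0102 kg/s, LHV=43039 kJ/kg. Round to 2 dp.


eta_ith = (IP / (mf * LHV)) * 100
Denominator = 0.0102 * 43039 = 438.9978 kW
eta_ith = (191 / 438.9978) * 100 = 43.51%


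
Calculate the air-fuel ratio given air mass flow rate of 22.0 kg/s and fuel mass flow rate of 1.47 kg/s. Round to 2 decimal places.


AFR = m_air / m_fuel
AFR = 22.0 / 1.47 = 14.97


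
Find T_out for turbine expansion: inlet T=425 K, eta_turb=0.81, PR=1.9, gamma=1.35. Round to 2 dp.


T_out = T_in * (1 - eta * (1 - PR^(-(gamma-1)/gamma)))
Exponent = -(1.35-1)/1.35 = -0.25925926
PR^exp = 1.9^(-0.25925926) = 0.84670193
Factor = 1 - 0.81*(1 - 0.84670193) = 0.87582856
T_out = 425 * 0.87582856 = 372.23 K


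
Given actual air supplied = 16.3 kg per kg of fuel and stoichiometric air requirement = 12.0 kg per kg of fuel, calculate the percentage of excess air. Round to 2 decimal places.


Excess air = actual - stoichiometric = 16.3 - 12.0 = 4.30 kg/kg fuel
Excess air % = (excess / stoich) * 100 = (4.30 / 12.0) * 100 = 35.83%


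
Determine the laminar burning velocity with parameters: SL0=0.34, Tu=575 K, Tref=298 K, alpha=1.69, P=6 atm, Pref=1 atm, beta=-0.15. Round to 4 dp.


SL = SL0 * (Tu/Tref)^alpha * (P/Pref)^beta
T ratio = 575/298 = 1.92953020
(T ratio)^alpha = 1.92953020^1.69 = 3.036779
(P/Pref)^beta = 6^(-0.15) = 0.764324
SL = 0.34 * 3.036779 * 0.764324 = 0.7892 m/s


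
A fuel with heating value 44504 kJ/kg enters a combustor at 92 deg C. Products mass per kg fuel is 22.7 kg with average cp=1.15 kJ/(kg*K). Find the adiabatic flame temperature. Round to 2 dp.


T_ad = T_in + Hc / (m_p * cp)
Denominator = 22.7 * 1.15 = 26.1050
Temperature rise = 44504 / 26.1050 = 1704.81 K
T_ad = 92 + 1704.81 = 1796.81 deg C


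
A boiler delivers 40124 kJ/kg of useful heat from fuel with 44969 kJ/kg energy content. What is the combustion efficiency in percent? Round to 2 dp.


Efficiency = (Q_useful / Q_fuel) * 100
Efficiency = (40124 / 44969) * 100
Efficiency = 0.8923 * 100 = 89.23%


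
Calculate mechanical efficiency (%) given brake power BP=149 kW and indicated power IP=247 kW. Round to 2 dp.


eta_mech = (BP / IP) * 100
Ratio = 149 / 247 = 0.6032
eta_mech = 0.6032 * 100 = 60.32%


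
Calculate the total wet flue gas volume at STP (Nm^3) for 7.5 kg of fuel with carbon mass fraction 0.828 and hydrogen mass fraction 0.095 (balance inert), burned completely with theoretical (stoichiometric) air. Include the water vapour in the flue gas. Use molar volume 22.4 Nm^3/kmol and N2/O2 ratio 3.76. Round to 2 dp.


Per kg fuel: CO2 = (C/12 kmol)*22.4 = (0.828/12)*22.4 = 1.54560 Nm^3
Per kg fuel: H2O = (H/2 kmol)*22.4 = (0.095/2)*22.4 = 1.06400 Nm^3
O2 needed per kg fuel = C/12 + H/4 = 0.828/12 + 0.095/4 = 0.09275000 kmol
Per kg fuel: N2 = O2*3.76*22.4 = 0.09275000*3.76*22.4 = 7.81178 Nm^3
Total per kg = 1.54560 + 1.06400 + 7.81178 = 10.42138 Nm^3
Total = 10.42138 * 7.5 = 78.16 Nm^3


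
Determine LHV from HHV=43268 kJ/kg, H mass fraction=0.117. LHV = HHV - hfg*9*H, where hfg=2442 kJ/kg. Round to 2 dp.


LHV = HHV - hfg * 9 * H
Water correction = 2442 * 9 * 0.117 = 2571.426 kJ/kg
LHV = 43268 - 2571.426 = 40696.57 kJ/kg


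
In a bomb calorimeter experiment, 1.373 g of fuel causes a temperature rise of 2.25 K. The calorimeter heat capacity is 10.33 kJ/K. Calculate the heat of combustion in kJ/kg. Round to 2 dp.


Hc = C_cal * delta_T / m_fuel
Q_released = 10.33 * 2.25 = 23.2425 kJ
m_fuel = 1.373 g = 1.373/1000 kg = 0.001373 kg
Hc = 23.2425 / 0.001373 = 16928.26 kJ/kg


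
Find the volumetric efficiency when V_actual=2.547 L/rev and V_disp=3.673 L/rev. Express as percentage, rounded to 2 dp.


eta_v = (V_actual / V_disp) * 100
Ratio = 2.547 / 3.673 = 0.6934
eta_v = 0.6934 * 100 = 69.34%


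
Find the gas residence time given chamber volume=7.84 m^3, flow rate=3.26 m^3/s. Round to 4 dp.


tau = V / Q_flow
tau = 7.84 / 3.26 = 2.4049 s


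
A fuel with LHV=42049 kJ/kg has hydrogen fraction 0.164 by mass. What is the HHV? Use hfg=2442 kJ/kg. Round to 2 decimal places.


HHV = LHV + hfg * 9 * H
Water addition = 2442 * 9 * 0.164 = 3604.392 kJ/kg
HHV = 42049 + 3604.392 = 45653.39 kJ/kg


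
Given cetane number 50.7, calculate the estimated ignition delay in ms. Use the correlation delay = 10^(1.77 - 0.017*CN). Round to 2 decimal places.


delay = 10^(1.77 - 0.017*CN)
Exponent = 1.77 - 0.017*50.7 = 0.9081
delay = 10^0.9081 = 8.09 ms


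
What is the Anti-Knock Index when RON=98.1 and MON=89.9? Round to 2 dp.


AKI = (RON + MON) / 2
AKI = (98.1 + 89.9) / 2
AKI = 188.0 / 2 = 94.00


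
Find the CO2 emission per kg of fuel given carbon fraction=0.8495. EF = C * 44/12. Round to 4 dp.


EF = C_frac * (M_CO2 / M_C)
EF = 0.8495 * (44/12)
EF = 0.8495 * 3.666667 = 3.1148 kg_CO2/kg_fuel


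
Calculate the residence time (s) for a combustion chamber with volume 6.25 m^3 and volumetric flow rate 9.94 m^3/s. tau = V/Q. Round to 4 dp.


tau = V / Q_flow
tau = 6.25 / 9.94 = 0.6288 s


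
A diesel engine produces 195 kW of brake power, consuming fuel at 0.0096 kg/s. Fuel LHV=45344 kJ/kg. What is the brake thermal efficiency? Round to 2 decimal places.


eta_BTE = (BP / (mf * LHV)) * 100
Denominator = 0.0096 * 45344 = 435.3024 kW
eta_BTE = (195 / 435.3024) * 100 = 44.80%


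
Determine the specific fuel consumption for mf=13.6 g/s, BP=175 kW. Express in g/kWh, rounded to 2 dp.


SFC = (mf / BP) * 3600
Rate = 13.6 / 175 = 0.077714 g/(s*kW)
SFC = 0.077714 * 3600 = 279.77 g/kWh


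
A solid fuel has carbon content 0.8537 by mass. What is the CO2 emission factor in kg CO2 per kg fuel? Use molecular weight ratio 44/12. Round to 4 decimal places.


EF = C_frac * (M_CO2 / M_C)
EF = 0.8537 * (44/12)
EF = 0.8537 * 3.666667 = 3.1302 kg_CO2/kg_fuel


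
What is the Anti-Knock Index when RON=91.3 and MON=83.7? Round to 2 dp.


AKI = (RON + MON) / 2
AKI = (91.3 + 83.7) / 2
AKI = 175.0 / 2 = 87.50


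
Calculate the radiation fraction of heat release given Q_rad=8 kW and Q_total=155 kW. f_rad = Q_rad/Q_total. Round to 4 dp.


f_rad = Q_rad / Q_total
f_rad = 8 / 155 = 0.0516


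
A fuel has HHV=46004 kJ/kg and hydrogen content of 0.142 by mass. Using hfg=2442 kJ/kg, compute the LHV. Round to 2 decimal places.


LHV = HHV - hfg * 9 * H
Water correction = 2442 * 9 * 0.142 = 3120.876 kJ/kg
LHV = 46004 - 3120.876 = 42883.12 kJ/kg


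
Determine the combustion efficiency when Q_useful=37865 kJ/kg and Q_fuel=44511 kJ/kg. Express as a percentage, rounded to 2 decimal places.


Efficiency = (Q_useful / Q_fuel) * 100
Efficiency = (37865 / 44511) * 100
Efficiency = 0.8507 * 100 = 85.07%


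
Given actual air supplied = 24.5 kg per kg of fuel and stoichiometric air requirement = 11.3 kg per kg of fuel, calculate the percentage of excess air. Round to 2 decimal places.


Excess air = actual - stoichiometric = 24.5 - 11.3 = 13.20 kg/kg fuel
Excess air % = (excess / stoich) * 100 = (13.20 / 11.3) * 100 = 116.81%


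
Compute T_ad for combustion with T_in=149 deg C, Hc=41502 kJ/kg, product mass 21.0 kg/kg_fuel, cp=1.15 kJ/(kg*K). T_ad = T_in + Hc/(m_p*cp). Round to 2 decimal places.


T_ad = T_in + Hc / (m_p * cp)
Denominator = 21.0 * 1.15 = 24.1500
Temperature rise = 41502 / 24.1500 = 1718.51 K
T_ad = 149 + 1718.51 = 1867.51 deg C


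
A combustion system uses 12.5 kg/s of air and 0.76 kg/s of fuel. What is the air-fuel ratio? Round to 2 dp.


AFR = m_air / m_fuel
AFR = 12.5 / 0.76 = 16.45


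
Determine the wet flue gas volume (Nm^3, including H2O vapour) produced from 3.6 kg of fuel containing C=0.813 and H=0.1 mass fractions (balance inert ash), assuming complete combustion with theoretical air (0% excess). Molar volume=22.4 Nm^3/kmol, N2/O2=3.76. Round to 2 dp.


Per kg fuel: CO2 = (C/12 kmol)*22.4 = (0.813/12)*22.4 = 1.51760 Nm^3
Per kg fuel: H2O = (H/2 kmol)*22.4 = (0.1/2)*22.4 = 1.12000 Nm^3
O2 needed per kg fuel = C/12 + H/4 = 0.813/12 + 0.1/4 = 0.09275000 kmol
Per kg fuel: N2 = O2*3.76*22.4 = 0.09275000*3.76*22.4 = 7.81178 Nm^3
Total per kg = 1.51760 + 1.12000 + 7.81178 = 10.44938 Nm^3
Total = 10.44938 * 3.6 = 37.62 Nm^3


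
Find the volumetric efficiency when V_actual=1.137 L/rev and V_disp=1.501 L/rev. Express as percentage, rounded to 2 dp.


eta_v = (V_actual / V_disp) * 100
Ratio = 1.137 / 1.501 = 0.7575
eta_v = 0.7575 * 100 = 75.75%


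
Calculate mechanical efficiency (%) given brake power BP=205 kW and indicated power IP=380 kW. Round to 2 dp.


eta_mech = (BP / IP) * 100
Ratio = 205 / 380 = 0.5395
eta_mech = 0.5395 * 100 = 53.95%


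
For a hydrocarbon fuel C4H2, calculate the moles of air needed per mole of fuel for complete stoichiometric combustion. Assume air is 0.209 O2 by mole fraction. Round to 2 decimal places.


Balanced combustion: C4H2 + 4.5 O2 -> 4 CO2 + 1 H2O
O2 needed = C + H/4 = 4 + 2/4 = 4.50 moles
Air moles = O2 / 0.209 = 4.50 / 0.209 = 21.53 moles air


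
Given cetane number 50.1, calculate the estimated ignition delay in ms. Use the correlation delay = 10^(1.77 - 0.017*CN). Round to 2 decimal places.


delay = 10^(1.77 - 0.017*CN)
Exponent = 1.77 - 0.017*50.1 = 0.9183
delay = 10^0.9183 = 8.29 ms


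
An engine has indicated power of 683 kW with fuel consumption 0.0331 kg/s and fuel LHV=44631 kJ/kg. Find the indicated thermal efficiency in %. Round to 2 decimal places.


eta_ith = (IP / (mf * LHV)) * 100
Denominator = 0.0331 * 44631 = 1477.2861 kW
eta_ith = (683 / 1477.2861) * 100 = 46.23%


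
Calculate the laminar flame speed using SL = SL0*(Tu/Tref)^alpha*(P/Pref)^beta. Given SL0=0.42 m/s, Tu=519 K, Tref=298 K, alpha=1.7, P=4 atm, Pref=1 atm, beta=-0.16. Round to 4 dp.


SL = SL0 * (Tu/Tref)^alpha * (P/Pref)^beta
T ratio = 519/298 = 1.74161074
(T ratio)^alpha = 1.74161074^1.7 = 2.568129
(P/Pref)^beta = 4^(-0.16) = 0.801070
SL = 0.42 * 2.568129 * 0.801070 = 0.8640 m/s


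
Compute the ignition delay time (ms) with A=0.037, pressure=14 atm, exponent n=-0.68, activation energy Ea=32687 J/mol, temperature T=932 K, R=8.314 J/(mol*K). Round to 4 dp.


tau = A * P^n * exp(Ea/(R*T))
P^n = 14^(-0.68) = 0.16620073
Ea/(R*T) = 32687/(8.314*932) = 4.218413
exp(Ea/(R*T)) = 67.925623
tau = 0.037 * 0.16620073 * 67.925623 = 0.4177 ms


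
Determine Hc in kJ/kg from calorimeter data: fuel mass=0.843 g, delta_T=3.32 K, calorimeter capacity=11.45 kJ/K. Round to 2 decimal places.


Hc = C_cal * delta_T / m_fuel
Q_released = 11.45 * 3.32 = 38.0140 kJ
m_fuel = 0.843 g = 0.843/1000 kg = 0.000843 kg
Hc = 38.0140 / 0.000843 = 45093.71 kJ/kg


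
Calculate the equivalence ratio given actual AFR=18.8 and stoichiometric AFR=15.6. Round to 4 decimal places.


phi = AFR_stoich / AFR_actual
phi = 15.6 / 18.8 = 0.8298
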